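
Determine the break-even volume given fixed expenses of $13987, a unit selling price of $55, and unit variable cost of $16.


Formula: BEQ = Fixed Costs / (Price - Variable Cost)
Contribution margin = $55 - $16 = $39/unit
BEQ = ceil($13987 / $39/unit) = ceil(358.64) = 359 units

359 units


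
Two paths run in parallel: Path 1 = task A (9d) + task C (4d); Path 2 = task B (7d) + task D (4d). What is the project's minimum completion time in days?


Path 1 = 9 + 4 = 13 days
Path 2 = 7 + 4 = 11 days
Duration = max(13, 11) = 13 days

13 days


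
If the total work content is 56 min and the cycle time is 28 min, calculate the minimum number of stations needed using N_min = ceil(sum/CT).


Formula: N_min = ceil(Sum of Task Times / Cycle Time)
N_min = ceil(56 min / 28 min) = ceil(2.0)
N_min = 2 stations

2


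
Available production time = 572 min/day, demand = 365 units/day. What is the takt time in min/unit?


Formula: Takt Time = Available Production Time / Customer Demand
Takt = 572 min/day / 365 units/day
Takt = 1.57 min/unit

1.57 min/unit


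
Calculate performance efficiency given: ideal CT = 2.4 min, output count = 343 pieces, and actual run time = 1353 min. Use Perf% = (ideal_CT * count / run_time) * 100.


Formula: Performance = (Ideal CT * Total Count) / Run Time * 100
Ideal output time = 2.4 * 343 = 823.2 min
Performance = 823.2 / 1353 * 100 = 60.8%

60.8%


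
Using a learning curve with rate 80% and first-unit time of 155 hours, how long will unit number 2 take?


Formula: T_n = T_1 * (learning_rate)^(log2(n)) where learning_rate = rate/100
Doublings = log2(2) = 1
T_n = 155 * 0.8^1
T_n = 155 * 0.8 = 124.0 hours

124.0 hours


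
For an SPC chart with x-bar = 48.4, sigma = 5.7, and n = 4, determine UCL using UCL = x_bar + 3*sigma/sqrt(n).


UCL = 48.4 + 3 * 5.7 / sqrt(4)

56.95


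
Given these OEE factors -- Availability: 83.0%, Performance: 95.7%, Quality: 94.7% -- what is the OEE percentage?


Formula: OEE = Availability * Performance * Quality / 10000
A * P = 83.0% * 95.7% / 100 = 79.43%
OEE = 79.43% * 94.7% / 100 = 75.2%

75.2%


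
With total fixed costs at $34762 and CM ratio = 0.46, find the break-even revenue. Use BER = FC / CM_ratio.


Formula: BER = Fixed Costs / Contribution Margin Ratio
BER = $34762 / 0.46
BER = $75569.57 (to the nearest cent)

$75569.57


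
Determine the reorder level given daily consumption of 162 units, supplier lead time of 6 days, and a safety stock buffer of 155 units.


Formula: ROP = (Daily Demand * Lead Time) + Safety Stock
Demand during lead time = 162 * 6 = 972 units
ROP = 972 + 155 = 1127 units

1127 units


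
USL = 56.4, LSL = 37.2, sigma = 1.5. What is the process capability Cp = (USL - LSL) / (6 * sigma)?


Cp = (56.4 - 37.2) / (6 * 1.5)

2.13


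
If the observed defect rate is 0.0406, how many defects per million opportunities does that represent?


DPMO = defect_rate * 1000000 = 0.0406 * 1000000

40600


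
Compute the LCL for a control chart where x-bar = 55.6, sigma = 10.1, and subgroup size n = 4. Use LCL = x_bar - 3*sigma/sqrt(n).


LCL = 55.6 - 3 * 10.1 / sqrt(4)

40.45


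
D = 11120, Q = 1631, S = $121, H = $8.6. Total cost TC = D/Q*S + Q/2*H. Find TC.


TC = 11120/1631 * 121 + 1631/2 * 8.6

$7838.27


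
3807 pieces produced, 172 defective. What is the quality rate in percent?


Formula: Quality Rate = Good Pieces / Total Pieces * 100
Good pieces = 3807 - 172 = 3635
QR = 3635 / 3807 * 100 = 95.5%

95.5%


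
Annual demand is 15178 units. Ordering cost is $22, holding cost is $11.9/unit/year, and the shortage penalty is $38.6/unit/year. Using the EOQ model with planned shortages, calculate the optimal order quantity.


Formula: EOQ* = sqrt(2DS/H) * sqrt((H+P)/P)
Base EOQ = sqrt(2*15178*22/11.9) = 236.9 units
Correction = sqrt((11.9+38.6)/38.6) = 1.14381
EOQ* = 236.9 * 1.14381 = 271.0 units

271.0 units


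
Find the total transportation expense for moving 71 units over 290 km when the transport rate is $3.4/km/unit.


TC = dist * cost * units = 290 * 3.4 * 71 = $70006.00

$70006.00


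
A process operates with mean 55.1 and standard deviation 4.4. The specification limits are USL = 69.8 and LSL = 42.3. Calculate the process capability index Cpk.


Cpu = (69.8 - 55.1) / (3 * 4.4) = 1.11
Cpl = (55.1 - 42.3) / (3 * 4.4) = 0.97
Cpk = min(1.11, 0.97) = 0.97

0.97


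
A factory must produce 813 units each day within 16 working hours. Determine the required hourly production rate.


Formula: Production Rate = Daily Demand / Available Hours
Rate = 813 units/day / 16 hours/day
Rate = 50.8 units/hour

50.8 units/hour


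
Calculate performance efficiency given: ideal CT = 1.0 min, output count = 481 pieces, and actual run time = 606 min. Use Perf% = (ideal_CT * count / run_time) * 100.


Formula: Performance = (Ideal CT * Total Count) / Run Time * 100
Ideal output time = 1.0 * 481 = 481.0 min
Performance = 481.0 / 606 * 100 = 79.4%

79.4%


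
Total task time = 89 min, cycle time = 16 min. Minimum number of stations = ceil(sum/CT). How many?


Formula: N_min = ceil(Sum of Task Times / Cycle Time)
N_min = ceil(89 min / 16 min) = ceil(5.5625)
N_min = 6 stations

6


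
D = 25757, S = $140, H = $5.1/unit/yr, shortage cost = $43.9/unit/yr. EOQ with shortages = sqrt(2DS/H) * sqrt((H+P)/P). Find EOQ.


Formula: EOQ* = sqrt(2DS/H) * sqrt((H+P)/P)
Base EOQ = sqrt(2*25757*140/5.1) = 1189.16 units
Correction = sqrt((5.1+43.9)/43.9) = 1.05649
EOQ* = 1189.16 * 1.05649 = 1256.3 units

1256.3 units


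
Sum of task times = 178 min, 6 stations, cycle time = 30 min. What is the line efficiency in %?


Formula: Efficiency = Sum of Task Times / (N_stations * CT) * 100
Total station capacity = 6 stations * 30 min = 180 min
Efficiency = 178 / 180 * 100 = 98.9%

98.9%


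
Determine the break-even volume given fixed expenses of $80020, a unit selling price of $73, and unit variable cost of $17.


Formula: BEQ = Fixed Costs / (Price - Variable Cost)
Contribution margin = $73 - $17 = $56/unit
BEQ = ceil($80020 / $56/unit) = ceil(1428.93) = 1429 units

1429 units


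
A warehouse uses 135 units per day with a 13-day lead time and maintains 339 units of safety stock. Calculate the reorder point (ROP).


Formula: ROP = (Daily Demand * Lead Time) + Safety Stock
Demand during lead time = 135 * 13 = 1755 units
ROP = 1755 + 339 = 2094 units

2094 units


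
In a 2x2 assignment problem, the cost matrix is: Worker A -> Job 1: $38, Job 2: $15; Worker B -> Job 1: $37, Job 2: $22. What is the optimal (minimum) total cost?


Option 1: A->1 + B->2 = $38 + $22 = $60
Option 2: A->2 + B->1 = $15 + $37 = $52
Min cost = min($60, $52) = $52

$52


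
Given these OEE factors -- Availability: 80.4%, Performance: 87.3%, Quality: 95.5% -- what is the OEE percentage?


Formula: OEE = Availability * Performance * Quality / 10000
A * P = 80.4% * 87.3% / 100 = 70.19%
OEE = 70.19% * 95.5% / 100 = 67.0%

67.0%


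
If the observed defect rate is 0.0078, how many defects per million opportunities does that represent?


DPMO = defect_rate * 1000000 = 0.0078 * 1000000

7800


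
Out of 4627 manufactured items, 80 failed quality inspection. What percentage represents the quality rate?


Formula: Quality Rate = Good Pieces / Total Pieces * 100
Good pieces = 4627 - 80 = 4547
QR = 4547 / 4627 * 100 = 98.3%

98.3%


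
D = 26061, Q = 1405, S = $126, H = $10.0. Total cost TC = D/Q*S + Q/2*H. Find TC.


TC = 26061/1405 * 126 + 1405/2 * 10.0

$9362.14


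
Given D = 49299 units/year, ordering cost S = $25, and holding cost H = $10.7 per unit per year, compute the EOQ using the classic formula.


Formula: EOQ = sqrt(2 * D * S / H)
Numerator: 2 * 49299 * 25 = 2464950
2DS/H = 2464950 / 10.7 = 230369.2
EOQ = sqrt(230369.2) = 480.0 units

480.0 units


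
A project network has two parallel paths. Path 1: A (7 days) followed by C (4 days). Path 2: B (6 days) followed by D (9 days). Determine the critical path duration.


Path 1 = 7 + 4 = 11 days
Path 2 = 6 + 9 = 15 days
Duration = max(11, 15) = 15 days

15 days


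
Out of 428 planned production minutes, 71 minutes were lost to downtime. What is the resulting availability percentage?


Formula: Availability = (Planned Time - Downtime) / Planned Time * 100
Uptime = 428 - 71 = 357 min
Availability = 357 / 428 * 100 = 83.4%

83.4%


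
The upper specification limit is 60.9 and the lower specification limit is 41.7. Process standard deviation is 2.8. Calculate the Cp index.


Cp = (60.9 - 41.7) / (6 * 2.8)

1.14


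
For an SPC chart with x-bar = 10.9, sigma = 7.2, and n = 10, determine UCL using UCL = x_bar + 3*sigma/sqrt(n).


UCL = 10.9 + 3 * 7.2 / sqrt(10)

17.73


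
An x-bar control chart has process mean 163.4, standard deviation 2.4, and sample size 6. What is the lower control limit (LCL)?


LCL = 163.4 - 3 * 2.4 / sqrt(6)

160.46


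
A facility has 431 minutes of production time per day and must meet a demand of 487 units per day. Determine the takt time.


Formula: Takt Time = Available Production Time / Customer Demand
Takt = 431 min/day / 487 units/day
Takt = 0.89 min/unit

0.89 min/unit


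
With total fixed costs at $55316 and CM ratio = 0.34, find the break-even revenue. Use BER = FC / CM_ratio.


Formula: BER = Fixed Costs / Contribution Margin Ratio
BER = $55316 / 0.34
BER = $162694.12 (to the nearest cent)

$162694.12


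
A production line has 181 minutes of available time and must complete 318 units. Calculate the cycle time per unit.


Formula: CT = Available Time / Number of Units
CT = 181 min / 318 units
CT = 0.57 min/unit

0.57 min/unit


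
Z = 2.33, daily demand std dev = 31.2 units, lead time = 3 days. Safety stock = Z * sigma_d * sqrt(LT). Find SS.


Formula: SS = z * sigma_d * sqrt(LT)
sqrt(LT) = sqrt(3) = 1.7321
SS = 2.33 * 31.2 * 1.7321
SS = 125.9 units

125.9 units


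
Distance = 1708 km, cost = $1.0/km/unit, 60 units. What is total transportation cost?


TC = dist * cost * units = 1708 * 1.0 * 60 = $102480.00

$102480.00


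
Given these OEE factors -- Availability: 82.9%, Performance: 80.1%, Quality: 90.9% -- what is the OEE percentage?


Formula: OEE = Availability * Performance * Quality / 10000
A * P = 82.9% * 80.1% / 100 = 66.4%
OEE = 66.4% * 90.9% / 100 = 60.4%

60.4%


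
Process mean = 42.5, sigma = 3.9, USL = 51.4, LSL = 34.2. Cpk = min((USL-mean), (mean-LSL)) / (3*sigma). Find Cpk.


Cpu = (51.4 - 42.5) / (3 * 3.9) = 0.76
Cpl = (42.5 - 34.2) / (3 * 3.9) = 0.71
Cpk = min(0.76, 0.71) = 0.71

0.71


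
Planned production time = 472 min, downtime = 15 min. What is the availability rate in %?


Formula: Availability = (Planned Time - Downtime) / Planned Time * 100
Uptime = 472 - 15 = 457 min
Availability = 457 / 472 * 100 = 96.8%

96.8%


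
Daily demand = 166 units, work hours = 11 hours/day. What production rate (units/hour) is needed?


Formula: Production Rate = Daily Demand / Available Hours
Rate = 166 units/day / 11 hours/day
Rate = 15.1 units/hour

15.1 units/hour


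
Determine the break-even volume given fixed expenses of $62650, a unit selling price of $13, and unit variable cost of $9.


Formula: BEQ = Fixed Costs / (Price - Variable Cost)
Contribution margin = $13 - $9 = $4/unit
BEQ = ceil($62650 / $4/unit) = ceil(15662.5) = 15663 units

15663 units


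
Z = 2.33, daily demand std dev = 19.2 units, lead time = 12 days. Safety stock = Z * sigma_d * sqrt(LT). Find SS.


Formula: SS = z * sigma_d * sqrt(LT)
sqrt(LT) = sqrt(12) = 3.4641
SS = 2.33 * 19.2 * 3.4641
SS = 155.0 units

155.0 units


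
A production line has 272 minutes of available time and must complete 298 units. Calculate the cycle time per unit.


Formula: CT = Available Time / Number of Units
CT = 272 min / 298 units
CT = 0.91 min/unit

0.91 min/unit


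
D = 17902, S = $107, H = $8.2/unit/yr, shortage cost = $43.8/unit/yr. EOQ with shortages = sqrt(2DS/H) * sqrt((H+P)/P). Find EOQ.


Formula: EOQ* = sqrt(2DS/H) * sqrt((H+P)/P)
Base EOQ = sqrt(2*17902*107/8.2) = 683.52 units
Correction = sqrt((8.2+43.8)/43.8) = 1.08959
EOQ* = 683.52 * 1.08959 = 744.8 units

744.8 units


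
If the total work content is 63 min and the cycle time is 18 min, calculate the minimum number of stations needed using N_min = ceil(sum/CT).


Formula: N_min = ceil(Sum of Task Times / Cycle Time)
N_min = ceil(63 min / 18 min) = ceil(3.5)
N_min = 4 stations

4


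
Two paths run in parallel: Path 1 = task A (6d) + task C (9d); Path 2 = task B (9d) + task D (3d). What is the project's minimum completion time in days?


Path 1 = 6 + 9 = 15 days
Path 2 = 9 + 3 = 12 days
Duration = max(15, 12) = 15 days

15 days


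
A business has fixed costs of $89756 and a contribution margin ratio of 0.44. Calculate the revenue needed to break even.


Formula: BER = Fixed Costs / Contribution Margin Ratio
BER = $89756 / 0.44
BER = $203990.91 (to the nearest cent)

$203990.91


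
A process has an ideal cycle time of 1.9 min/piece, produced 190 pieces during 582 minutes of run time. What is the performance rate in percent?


Formula: Performance = (Ideal CT * Total Count) / Run Time * 100
Ideal output time = 1.9 * 190 = 361.0 min
Performance = 361.0 / 582 * 100 = 62.0%

62.0%


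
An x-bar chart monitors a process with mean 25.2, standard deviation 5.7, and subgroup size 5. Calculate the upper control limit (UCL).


UCL = 25.2 + 3 * 5.7 / sqrt(5)

32.85


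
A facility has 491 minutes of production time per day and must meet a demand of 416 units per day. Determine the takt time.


Formula: Takt Time = Available Production Time / Customer Demand
Takt = 491 min/day / 416 units/day
Takt = 1.18 min/unit

1.18 min/unit


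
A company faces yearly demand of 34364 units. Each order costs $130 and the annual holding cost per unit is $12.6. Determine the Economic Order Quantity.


Formula: EOQ = sqrt(2 * D * S / H)
Numerator: 2 * 34364 * 130 = 8934640
2DS/H = 8934640 / 12.6 = 709098.4
EOQ = sqrt(709098.4) = 842.1 units

842.1 units


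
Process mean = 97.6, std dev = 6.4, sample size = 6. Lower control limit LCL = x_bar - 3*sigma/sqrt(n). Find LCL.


LCL = 97.6 - 3 * 6.4 / sqrt(6)

89.76


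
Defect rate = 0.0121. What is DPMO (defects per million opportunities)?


DPMO = defect_rate * 1000000 = 0.0121 * 1000000

12100


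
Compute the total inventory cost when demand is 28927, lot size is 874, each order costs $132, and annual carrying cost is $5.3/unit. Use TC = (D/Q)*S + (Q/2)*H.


TC = 28927/874 * 132 + 874/2 * 5.3

$6684.94


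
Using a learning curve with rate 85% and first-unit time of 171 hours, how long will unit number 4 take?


Formula: T_n = T_1 * (learning_rate)^(log2(n)) where learning_rate = rate/100
Doublings = log2(4) = 2
T_n = 171 * 0.85^2
T_n = 171 * 0.7225 = 123.5 hours

123.5 hours


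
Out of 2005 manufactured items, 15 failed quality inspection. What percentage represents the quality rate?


Formula: Quality Rate = Good Pieces / Total Pieces * 100
Good pieces = 2005 - 15 = 1990
QR = 1990 / 2005 * 100 = 99.3%

99.3%


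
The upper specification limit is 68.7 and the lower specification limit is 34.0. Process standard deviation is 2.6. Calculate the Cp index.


Cp = (68.7 - 34.0) / (6 * 2.6)

2.22


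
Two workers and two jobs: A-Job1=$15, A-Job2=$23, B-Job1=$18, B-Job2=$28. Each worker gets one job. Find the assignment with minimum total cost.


Option 1: A->1 + B->2 = $15 + $28 = $43
Option 2: A->2 + B->1 = $23 + $18 = $41
Min cost = min($43, $41) = $41

$41


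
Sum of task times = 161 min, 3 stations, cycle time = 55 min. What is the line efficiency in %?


Formula: Efficiency = Sum of Task Times / (N_stations * CT) * 100
Total station capacity = 3 stations * 55 min = 165 min
Efficiency = 161 / 165 * 100 = 97.6%

97.6%


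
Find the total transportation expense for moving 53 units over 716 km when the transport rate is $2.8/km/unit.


TC = dist * cost * units = 716 * 2.8 * 53 = $106254.40

$106254.40


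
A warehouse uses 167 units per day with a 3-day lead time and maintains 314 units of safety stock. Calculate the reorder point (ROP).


Formula: ROP = (Daily Demand * Lead Time) + Safety Stock
Demand during lead time = 167 * 3 = 501 units
ROP = 501 + 314 = 815 units

815 units


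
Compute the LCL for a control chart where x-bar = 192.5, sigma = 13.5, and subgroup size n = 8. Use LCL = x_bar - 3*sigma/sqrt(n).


LCL = 192.5 - 3 * 13.5 / sqrt(8)

178.18


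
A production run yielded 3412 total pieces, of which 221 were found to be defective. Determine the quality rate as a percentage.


Formula: Quality Rate = Good Pieces / Total Pieces * 100
Good pieces = 3412 - 221 = 3191
QR = 3191 / 3412 * 100 = 93.5%

93.5%


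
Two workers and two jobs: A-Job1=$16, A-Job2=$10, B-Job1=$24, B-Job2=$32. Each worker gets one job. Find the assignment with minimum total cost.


Option 1: A->1 + B->2 = $16 + $32 = $48
Option 2: A->2 + B->1 = $10 + $24 = $34
Min cost = min($48, $34) = $34

$34


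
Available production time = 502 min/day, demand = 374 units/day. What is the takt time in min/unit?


Formula: Takt Time = Available Production Time / Customer Demand
Takt = 502 min/day / 374 units/day
Takt = 1.34 min/unit

1.34 min/unit


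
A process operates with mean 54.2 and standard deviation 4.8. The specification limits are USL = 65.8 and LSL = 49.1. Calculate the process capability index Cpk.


Cpu = (65.8 - 54.2) / (3 * 4.8) = 0.81
Cpl = (54.2 - 49.1) / (3 * 4.8) = 0.35
Cpk = min(0.81, 0.35) = 0.35

0.35


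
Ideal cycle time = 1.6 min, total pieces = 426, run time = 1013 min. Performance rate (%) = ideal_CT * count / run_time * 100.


Formula: Performance = (Ideal CT * Total Count) / Run Time * 100
Ideal output time = 1.6 * 426 = 681.6 min
Performance = 681.6 / 1013 * 100 = 67.3%

67.3%


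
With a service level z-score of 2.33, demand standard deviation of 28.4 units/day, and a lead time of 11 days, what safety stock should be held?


Formula: SS = z * sigma_d * sqrt(LT)
sqrt(LT) = sqrt(11) = 3.3166
SS = 2.33 * 28.4 * 3.3166
SS = 219.5 units

219.5 units


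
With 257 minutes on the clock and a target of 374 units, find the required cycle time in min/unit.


Formula: CT = Available Time / Number of Units
CT = 257 min / 374 units
CT = 0.69 min/unit

0.69 min/unit


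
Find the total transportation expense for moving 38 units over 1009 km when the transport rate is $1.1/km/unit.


TC = dist * cost * units = 1009 * 1.1 * 38 = $42176.20

$42176.20


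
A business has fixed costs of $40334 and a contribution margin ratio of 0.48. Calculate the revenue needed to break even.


Formula: BER = Fixed Costs / Contribution Margin Ratio
BER = $40334 / 0.48
BER = $84029.17 (to the nearest cent)

$84029.17


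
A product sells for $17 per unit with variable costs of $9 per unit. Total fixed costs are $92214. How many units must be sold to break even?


Formula: BEQ = Fixed Costs / (Price - Variable Cost)
Contribution margin = $17 - $9 = $8/unit
BEQ = ceil($92214 / $8/unit) = ceil(11526.75) = 11527 units

11527 units


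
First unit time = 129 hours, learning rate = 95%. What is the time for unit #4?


Formula: T_n = T_1 * (learning_rate)^(log2(n)) where learning_rate = rate/100
Doublings = log2(4) = 2
T_n = 129 * 0.95^2
T_n = 129 * 0.9025 = 116.4 hours

116.4 hours


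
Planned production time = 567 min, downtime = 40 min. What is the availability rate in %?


Formula: Availability = (Planned Time - Downtime) / Planned Time * 100
Uptime = 567 - 40 = 527 min
Availability = 527 / 567 * 100 = 92.9%

92.9%


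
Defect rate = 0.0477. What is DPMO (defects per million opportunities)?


DPMO = defect_rate * 1000000 = 0.0477 * 1000000

47700


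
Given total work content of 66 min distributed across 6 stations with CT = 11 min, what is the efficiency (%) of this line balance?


Formula: Efficiency = Sum of Task Times / (N_stations * CT) * 100
Total station capacity = 6 stations * 11 min = 66 min
Efficiency = 66 / 66 * 100 = 100.0%

100.0%


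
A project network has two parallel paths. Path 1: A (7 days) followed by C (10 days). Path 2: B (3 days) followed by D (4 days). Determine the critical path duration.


Path 1 = 7 + 10 = 17 days
Path 2 = 3 + 4 = 7 days
Duration = max(17, 7) = 17 days

17 days


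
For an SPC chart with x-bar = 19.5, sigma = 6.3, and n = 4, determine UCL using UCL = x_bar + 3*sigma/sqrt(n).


UCL = 19.5 + 3 * 6.3 / sqrt(4)

28.95


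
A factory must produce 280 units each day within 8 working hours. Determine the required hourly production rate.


Formula: Production Rate = Daily Demand / Available Hours
Rate = 280 units/day / 8 hours/day
Rate = 35.0 units/hour

35.0 units/hour


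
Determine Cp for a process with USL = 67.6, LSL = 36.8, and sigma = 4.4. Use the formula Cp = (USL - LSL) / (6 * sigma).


Cp = (67.6 - 36.8) / (6 * 4.4)

1.17


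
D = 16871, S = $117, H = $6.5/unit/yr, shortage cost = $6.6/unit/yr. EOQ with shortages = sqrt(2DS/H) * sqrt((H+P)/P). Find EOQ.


Formula: EOQ* = sqrt(2DS/H) * sqrt((H+P)/P)
Base EOQ = sqrt(2*16871*117/6.5) = 779.33 units
Correction = sqrt((6.5+6.6)/6.6) = 1.40885
EOQ* = 779.33 * 1.40885 = 1098.0 units

1098.0 units


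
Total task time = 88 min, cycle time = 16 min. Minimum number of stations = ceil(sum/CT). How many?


Formula: N_min = ceil(Sum of Task Times / Cycle Time)
N_min = ceil(88 min / 16 min) = ceil(5.5)
N_min = 6 stations

6


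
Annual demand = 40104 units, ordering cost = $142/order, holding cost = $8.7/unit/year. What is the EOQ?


Formula: EOQ = sqrt(2 * D * S / H)
Numerator: 2 * 40104 * 142 = 11389536
2DS/H = 11389536 / 8.7 = 1309142.1
EOQ = sqrt(1309142.1) = 1144.2 units

1144.2 units


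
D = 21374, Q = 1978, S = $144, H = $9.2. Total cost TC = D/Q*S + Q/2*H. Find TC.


TC = 21374/1978 * 144 + 1978/2 * 9.2

$10654.84


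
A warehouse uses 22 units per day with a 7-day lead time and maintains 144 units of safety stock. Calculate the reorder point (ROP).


Formula: ROP = (Daily Demand * Lead Time) + Safety Stock
Demand during lead time = 22 * 7 = 154 units
ROP = 154 + 144 = 298 units

298 units


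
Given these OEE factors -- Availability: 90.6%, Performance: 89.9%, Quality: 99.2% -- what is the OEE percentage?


Formula: OEE = Availability * Performance * Quality / 10000
A * P = 90.6% * 89.9% / 100 = 81.45%
OEE = 81.45% * 99.2% / 100 = 80.8%

80.8%


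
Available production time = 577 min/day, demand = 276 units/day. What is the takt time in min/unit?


Formula: Takt Time = Available Production Time / Customer Demand
Takt = 577 min/day / 276 units/day
Takt = 2.09 min/unit

2.09 min/unit


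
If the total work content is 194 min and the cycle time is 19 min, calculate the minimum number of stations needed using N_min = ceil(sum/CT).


Formula: N_min = ceil(Sum of Task Times / Cycle Time)
N_min = ceil(194 min / 19 min) = ceil(10.2105)
N_min = 11 stations

11


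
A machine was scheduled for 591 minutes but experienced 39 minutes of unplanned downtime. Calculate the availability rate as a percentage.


Formula: Availability = (Planned Time - Downtime) / Planned Time * 100
Uptime = 591 - 39 = 552 min
Availability = 552 / 591 * 100 = 93.4%

93.4%


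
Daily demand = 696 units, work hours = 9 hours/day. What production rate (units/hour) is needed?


Formula: Production Rate = Daily Demand / Available Hours
Rate = 696 units/day / 9 hours/day
Rate = 77.3 units/hour

77.3 units/hour


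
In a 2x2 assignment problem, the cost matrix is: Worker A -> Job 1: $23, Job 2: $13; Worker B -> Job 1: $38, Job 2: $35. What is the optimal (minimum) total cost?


Option 1: A->1 + B->2 = $23 + $35 = $58
Option 2: A->2 + B->1 = $13 + $38 = $51
Min cost = min($58, $51) = $51

$51


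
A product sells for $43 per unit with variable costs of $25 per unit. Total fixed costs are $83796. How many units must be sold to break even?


Formula: BEQ = Fixed Costs / (Price - Variable Cost)
Contribution margin = $43 - $25 = $18/unit
BEQ = ceil($83796 / $18/unit) = ceil(4655.33) = 4656 units

4656 units


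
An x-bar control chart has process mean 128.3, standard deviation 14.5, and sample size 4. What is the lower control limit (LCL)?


LCL = 128.3 - 3 * 14.5 / sqrt(4)

106.55


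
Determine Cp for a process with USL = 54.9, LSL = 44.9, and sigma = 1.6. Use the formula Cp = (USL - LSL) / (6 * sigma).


Cp = (54.9 - 44.9) / (6 * 1.6)

1.04


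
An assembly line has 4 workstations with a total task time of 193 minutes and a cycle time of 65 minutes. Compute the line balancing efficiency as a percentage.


Formula: Efficiency = Sum of Task Times / (N_stations * CT) * 100
Total station capacity = 4 stations * 65 min = 260 min
Efficiency = 193 / 260 * 100 = 74.2%

74.2%


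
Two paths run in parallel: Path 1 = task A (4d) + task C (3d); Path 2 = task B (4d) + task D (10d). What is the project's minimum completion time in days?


Path 1 = 4 + 3 = 7 days
Path 2 = 4 + 10 = 14 days
Duration = max(7, 14) = 14 days

14 days


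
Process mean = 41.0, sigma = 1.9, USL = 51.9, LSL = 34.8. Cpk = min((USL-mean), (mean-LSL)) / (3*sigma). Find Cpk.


Cpu = (51.9 - 41.0) / (3 * 1.9) = 1.91
Cpl = (41.0 - 34.8) / (3 * 1.9) = 1.09
Cpk = min(1.91, 1.09) = 1.09

1.09


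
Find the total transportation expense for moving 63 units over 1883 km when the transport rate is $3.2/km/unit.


TC = dist * cost * units = 1883 * 3.2 * 63 = $379612.80

$379612.80


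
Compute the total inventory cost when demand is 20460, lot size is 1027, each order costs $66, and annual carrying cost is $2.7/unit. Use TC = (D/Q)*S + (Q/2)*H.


TC = 20460/1027 * 66 + 1027/2 * 2.7

$2701.31


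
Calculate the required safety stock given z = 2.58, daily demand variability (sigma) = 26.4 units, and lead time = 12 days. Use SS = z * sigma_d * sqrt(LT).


Formula: SS = z * sigma_d * sqrt(LT)
sqrt(LT) = sqrt(12) = 3.4641
SS = 2.58 * 26.4 * 3.4641
SS = 235.9 units

235.9 units


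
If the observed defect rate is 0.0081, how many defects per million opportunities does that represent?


DPMO = defect_rate * 1000000 = 0.0081 * 1000000

8100


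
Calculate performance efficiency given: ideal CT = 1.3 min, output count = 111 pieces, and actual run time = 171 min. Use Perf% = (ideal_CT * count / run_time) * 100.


Formula: Performance = (Ideal CT * Total Count) / Run Time * 100
Ideal output time = 1.3 * 111 = 144.3 min
Performance = 144.3 / 171 * 100 = 84.4%

84.4%


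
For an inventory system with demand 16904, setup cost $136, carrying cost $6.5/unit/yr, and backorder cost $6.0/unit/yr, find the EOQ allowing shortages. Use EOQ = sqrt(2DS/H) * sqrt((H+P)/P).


Formula: EOQ* = sqrt(2DS/H) * sqrt((H+P)/P)
Base EOQ = sqrt(2*16904*136/6.5) = 841.05 units
Correction = sqrt((6.5+6.0)/6.0) = 1.44338
EOQ* = 841.05 * 1.44338 = 1214.0 units

1214.0 units


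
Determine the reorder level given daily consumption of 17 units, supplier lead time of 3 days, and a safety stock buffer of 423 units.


Formula: ROP = (Daily Demand * Lead Time) + Safety Stock
Demand during lead time = 17 * 3 = 51 units
ROP = 51 + 423 = 474 units

474 units


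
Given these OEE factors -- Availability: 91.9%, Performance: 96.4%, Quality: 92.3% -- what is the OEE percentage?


Formula: OEE = Availability * Performance * Quality / 10000
A * P = 91.9% * 96.4% / 100 = 88.59%
OEE = 88.59% * 92.3% / 100 = 81.8%

81.8%


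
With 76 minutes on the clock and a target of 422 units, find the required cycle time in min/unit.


Formula: CT = Available Time / Number of Units
CT = 76 min / 422 units
CT = 0.18 min/unit

0.18 min/unit


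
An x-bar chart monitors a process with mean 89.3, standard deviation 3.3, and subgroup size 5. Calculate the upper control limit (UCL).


UCL = 89.3 + 3 * 3.3 / sqrt(5)

93.73


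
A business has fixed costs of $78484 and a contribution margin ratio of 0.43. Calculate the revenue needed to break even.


Formula: BER = Fixed Costs / Contribution Margin Ratio
BER = $78484 / 0.43
BER = $182520.93 (to the nearest cent)

$182520.93


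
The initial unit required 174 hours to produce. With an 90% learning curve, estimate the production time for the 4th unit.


Formula: T_n = T_1 * (learning_rate)^(log2(n)) where learning_rate = rate/100
Doublings = log2(4) = 2
T_n = 174 * 0.9^2
T_n = 174 * 0.81 = 140.9 hours

140.9 hours


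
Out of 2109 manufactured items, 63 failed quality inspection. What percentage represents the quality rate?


Formula: Quality Rate = Good Pieces / Total Pieces * 100
Good pieces = 2109 - 63 = 2046
QR = 2046 / 2109 * 100 = 97.0%

97.0%


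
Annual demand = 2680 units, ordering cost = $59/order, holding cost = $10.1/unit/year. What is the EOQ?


Formula: EOQ = sqrt(2 * D * S / H)
Numerator: 2 * 2680 * 59 = 316240
2DS/H = 316240 / 10.1 = 31310.9
EOQ = sqrt(31310.9) = 176.9 units

176.9 units


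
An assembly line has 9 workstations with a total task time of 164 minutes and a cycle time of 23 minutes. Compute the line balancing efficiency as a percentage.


Formula: Efficiency = Sum of Task Times / (N_stations * CT) * 100
Total station capacity = 9 stations * 23 min = 207 min
Efficiency = 164 / 207 * 100 = 79.2%

79.2%


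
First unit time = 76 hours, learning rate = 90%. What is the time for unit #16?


Formula: T_n = T_1 * (learning_rate)^(log2(n)) where learning_rate = rate/100
Doublings = log2(16) = 4
T_n = 76 * 0.9^4
T_n = 76 * 0.6561 = 49.9 hours

49.9 hours


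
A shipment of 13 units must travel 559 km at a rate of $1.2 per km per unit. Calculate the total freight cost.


TC = dist * cost * units = 559 * 1.2 * 13 = $8720.40

$8720.40


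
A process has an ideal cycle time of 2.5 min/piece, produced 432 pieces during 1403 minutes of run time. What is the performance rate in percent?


Formula: Performance = (Ideal CT * Total Count) / Run Time * 100
Ideal output time = 2.5 * 432 = 1080.0 min
Performance = 1080.0 / 1403 * 100 = 77.0%

77.0%


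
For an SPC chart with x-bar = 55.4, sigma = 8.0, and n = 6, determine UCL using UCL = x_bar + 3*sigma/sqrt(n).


UCL = 55.4 + 3 * 8.0 / sqrt(6)

65.2


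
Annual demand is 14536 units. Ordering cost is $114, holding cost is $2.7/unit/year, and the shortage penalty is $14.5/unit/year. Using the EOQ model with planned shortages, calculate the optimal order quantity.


Formula: EOQ* = sqrt(2DS/H) * sqrt((H+P)/P)
Base EOQ = sqrt(2*14536*114/2.7) = 1107.92 units
Correction = sqrt((2.7+14.5)/14.5) = 1.08913
EOQ* = 1107.92 * 1.08913 = 1206.7 units

1206.7 units


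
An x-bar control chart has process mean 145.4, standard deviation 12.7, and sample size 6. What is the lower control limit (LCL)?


LCL = 145.4 - 3 * 12.7 / sqrt(6)

129.85


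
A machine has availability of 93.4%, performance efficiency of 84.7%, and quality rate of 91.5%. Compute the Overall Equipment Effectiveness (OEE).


Formula: OEE = Availability * Performance * Quality / 10000
A * P = 93.4% * 84.7% / 100 = 79.11%
OEE = 79.11% * 91.5% / 100 = 72.4%

72.4%


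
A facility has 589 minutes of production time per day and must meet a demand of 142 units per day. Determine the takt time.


Formula: Takt Time = Available Production Time / Customer Demand
Takt = 589 min/day / 142 units/day
Takt = 4.15 min/unit

4.15 min/unit


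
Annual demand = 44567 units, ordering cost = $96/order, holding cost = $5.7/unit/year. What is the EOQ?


Formula: EOQ = sqrt(2 * D * S / H)
Numerator: 2 * 44567 * 96 = 8556864
2DS/H = 8556864 / 5.7 = 1501204.2
EOQ = sqrt(1501204.2) = 1225.2 units

1225.2 units


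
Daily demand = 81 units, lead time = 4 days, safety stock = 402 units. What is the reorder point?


Formula: ROP = (Daily Demand * Lead Time) + Safety Stock
Demand during lead time = 81 * 4 = 324 units
ROP = 324 + 402 = 726 units

726 units


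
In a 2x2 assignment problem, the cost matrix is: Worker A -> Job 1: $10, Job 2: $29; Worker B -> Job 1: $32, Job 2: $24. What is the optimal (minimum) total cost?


Option 1: A->1 + B->2 = $10 + $24 = $34
Option 2: A->2 + B->1 = $29 + $32 = $61
Min cost = min($34, $61) = $34

$34


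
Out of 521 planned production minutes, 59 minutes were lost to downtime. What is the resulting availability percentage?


Formula: Availability = (Planned Time - Downtime) / Planned Time * 100
Uptime = 521 - 59 = 462 min
Availability = 462 / 521 * 100 = 88.7%

88.7%


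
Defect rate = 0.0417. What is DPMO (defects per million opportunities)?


DPMO = defect_rate * 1000000 = 0.0417 * 1000000

41700


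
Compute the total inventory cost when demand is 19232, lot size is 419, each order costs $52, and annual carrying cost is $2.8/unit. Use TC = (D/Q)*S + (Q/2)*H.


TC = 19232/419 * 52 + 419/2 * 2.8

$2973.39


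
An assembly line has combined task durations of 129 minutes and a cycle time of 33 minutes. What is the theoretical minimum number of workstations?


Formula: N_min = ceil(Sum of Task Times / Cycle Time)
N_min = ceil(129 min / 33 min) = ceil(3.9091)
N_min = 4 stations

4


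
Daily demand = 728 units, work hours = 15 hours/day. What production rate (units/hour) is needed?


Formula: Production Rate = Daily Demand / Available Hours
Rate = 728 units/day / 15 hours/day
Rate = 48.5 units/hour

48.5 units/hour


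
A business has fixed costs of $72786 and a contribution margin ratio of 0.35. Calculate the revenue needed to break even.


Formula: BER = Fixed Costs / Contribution Margin Ratio
BER = $72786 / 0.35
BER = $207960.00 (to the nearest cent)

$207960.00


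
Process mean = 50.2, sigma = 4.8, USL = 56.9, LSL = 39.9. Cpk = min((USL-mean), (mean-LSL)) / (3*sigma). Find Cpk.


Cpu = (56.9 - 50.2) / (3 * 4.8) = 0.47
Cpl = (50.2 - 39.9) / (3 * 4.8) = 0.72
Cpk = min(0.47, 0.72) = 0.47

0.47


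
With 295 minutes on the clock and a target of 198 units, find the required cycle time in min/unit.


Formula: CT = Available Time / Number of Units
CT = 295 min / 198 units
CT = 1.49 min/unit

1.49 min/unit


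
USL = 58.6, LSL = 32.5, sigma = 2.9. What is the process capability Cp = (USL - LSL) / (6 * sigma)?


Cp = (58.6 - 32.5) / (6 * 2.9)

1.5


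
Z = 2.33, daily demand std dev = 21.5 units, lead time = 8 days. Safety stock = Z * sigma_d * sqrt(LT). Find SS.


Formula: SS = z * sigma_d * sqrt(LT)
sqrt(LT) = sqrt(8) = 2.8284
SS = 2.33 * 21.5 * 2.8284
SS = 141.7 units

141.7 units


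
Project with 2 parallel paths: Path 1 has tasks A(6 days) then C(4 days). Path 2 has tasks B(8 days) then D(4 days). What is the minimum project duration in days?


Path 1 = 6 + 4 = 10 days
Path 2 = 8 + 4 = 12 days
Duration = max(10, 12) = 12 days

12 days


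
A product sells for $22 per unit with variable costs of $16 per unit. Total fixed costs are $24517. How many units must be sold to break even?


Formula: BEQ = Fixed Costs / (Price - Variable Cost)
Contribution margin = $22 - $16 = $6/unit
BEQ = ceil($24517 / $6/unit) = ceil(4086.17) = 4087 units

4087 units


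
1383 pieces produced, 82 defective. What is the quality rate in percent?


Formula: Quality Rate = Good Pieces / Total Pieces * 100
Good pieces = 1383 - 82 = 1301
QR = 1301 / 1383 * 100 = 94.1%

94.1%


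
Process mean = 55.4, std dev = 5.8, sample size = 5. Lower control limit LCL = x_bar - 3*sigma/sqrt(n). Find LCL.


LCL = 55.4 - 3 * 5.8 / sqrt(5)

47.62


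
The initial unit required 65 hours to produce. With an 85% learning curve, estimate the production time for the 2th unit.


Formula: T_n = T_1 * (learning_rate)^(log2(n)) where learning_rate = rate/100
Doublings = log2(2) = 1
T_n = 65 * 0.85^1
T_n = 65 * 0.85 = 55.3 hours

55.3 hours


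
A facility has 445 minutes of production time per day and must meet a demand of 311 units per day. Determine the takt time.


Formula: Takt Time = Available Production Time / Customer Demand
Takt = 445 min/day / 311 units/day
Takt = 1.43 min/unit

1.43 min/unit


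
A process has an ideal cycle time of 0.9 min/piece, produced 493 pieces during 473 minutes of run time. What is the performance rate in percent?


Formula: Performance = (Ideal CT * Total Count) / Run Time * 100
Ideal output time = 0.9 * 493 = 443.7 min
Performance = 443.7 / 473 * 100 = 93.8%

93.8%


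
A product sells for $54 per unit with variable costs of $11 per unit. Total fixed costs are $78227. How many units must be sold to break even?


Formula: BEQ = Fixed Costs / (Price - Variable Cost)
Contribution margin = $54 - $11 = $43/unit
BEQ = ceil($78227 / $43/unit) = ceil(1819.23) = 1820 units

1820 units


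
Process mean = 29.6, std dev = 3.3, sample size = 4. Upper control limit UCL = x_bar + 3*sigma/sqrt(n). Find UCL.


UCL = 29.6 + 3 * 3.3 / sqrt(4)

34.55


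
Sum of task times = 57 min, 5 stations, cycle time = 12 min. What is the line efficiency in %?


Formula: Efficiency = Sum of Task Times / (N_stations * CT) * 100
Total station capacity = 5 stations * 12 min = 60 min
Efficiency = 57 / 60 * 100 = 95.0%

95.0%


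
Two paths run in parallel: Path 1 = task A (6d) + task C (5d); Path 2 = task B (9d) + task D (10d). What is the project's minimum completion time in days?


Path 1 = 6 + 5 = 11 days
Path 2 = 9 + 10 = 19 days
Duration = max(11, 19) = 19 days

19 days


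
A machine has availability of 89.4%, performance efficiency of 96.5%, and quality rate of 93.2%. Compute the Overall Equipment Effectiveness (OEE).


Formula: OEE = Availability * Performance * Quality / 10000
A * P = 89.4% * 96.5% / 100 = 86.27%
OEE = 86.27% * 93.2% / 100 = 80.4%

80.4%


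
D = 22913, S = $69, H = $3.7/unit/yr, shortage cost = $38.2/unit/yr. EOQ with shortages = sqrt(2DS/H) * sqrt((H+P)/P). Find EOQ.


Formula: EOQ* = sqrt(2DS/H) * sqrt((H+P)/P)
Base EOQ = sqrt(2*22913*69/3.7) = 924.44 units
Correction = sqrt((3.7+38.2)/38.2) = 1.04731
EOQ* = 924.44 * 1.04731 = 968.2 units

968.2 units


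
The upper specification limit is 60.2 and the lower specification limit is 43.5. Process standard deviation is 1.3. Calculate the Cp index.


Cp = (60.2 - 43.5) / (6 * 1.3)

2.14


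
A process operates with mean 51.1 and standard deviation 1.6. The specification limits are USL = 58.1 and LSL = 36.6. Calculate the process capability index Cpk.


Cpu = (58.1 - 51.1) / (3 * 1.6) = 1.46
Cpl = (51.1 - 36.6) / (3 * 1.6) = 3.02
Cpk = min(1.46, 3.02) = 1.46

1.46


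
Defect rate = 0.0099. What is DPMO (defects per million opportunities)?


DPMO = defect_rate * 1000000 = 0.0099 * 1000000

9900


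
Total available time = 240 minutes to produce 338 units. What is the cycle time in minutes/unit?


Formula: CT = Available Time / Number of Units
CT = 240 min / 338 units
CT = 0.71 min/unit

0.71 min/unit


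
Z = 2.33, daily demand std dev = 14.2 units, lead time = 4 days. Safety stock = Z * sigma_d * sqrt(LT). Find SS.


Formula: SS = z * sigma_d * sqrt(LT)
sqrt(LT) = sqrt(4) = 2.0
SS = 2.33 * 14.2 * 2.0
SS = 66.2 units

66.2 units


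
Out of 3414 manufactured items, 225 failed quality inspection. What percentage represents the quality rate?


Formula: Quality Rate = Good Pieces / Total Pieces * 100
Good pieces = 3414 - 225 = 3189
QR = 3189 / 3414 * 100 = 93.4%

93.4%


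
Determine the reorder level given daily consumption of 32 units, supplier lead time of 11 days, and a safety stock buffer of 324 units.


Formula: ROP = (Daily Demand * Lead Time) + Safety Stock
Demand during lead time = 32 * 11 = 352 units
ROP = 352 + 324 = 676 units

676 units


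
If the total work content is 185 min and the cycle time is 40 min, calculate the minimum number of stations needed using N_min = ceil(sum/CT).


Formula: N_min = ceil(Sum of Task Times / Cycle Time)
N_min = ceil(185 min / 40 min) = ceil(4.625)
N_min = 5 stations

5
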